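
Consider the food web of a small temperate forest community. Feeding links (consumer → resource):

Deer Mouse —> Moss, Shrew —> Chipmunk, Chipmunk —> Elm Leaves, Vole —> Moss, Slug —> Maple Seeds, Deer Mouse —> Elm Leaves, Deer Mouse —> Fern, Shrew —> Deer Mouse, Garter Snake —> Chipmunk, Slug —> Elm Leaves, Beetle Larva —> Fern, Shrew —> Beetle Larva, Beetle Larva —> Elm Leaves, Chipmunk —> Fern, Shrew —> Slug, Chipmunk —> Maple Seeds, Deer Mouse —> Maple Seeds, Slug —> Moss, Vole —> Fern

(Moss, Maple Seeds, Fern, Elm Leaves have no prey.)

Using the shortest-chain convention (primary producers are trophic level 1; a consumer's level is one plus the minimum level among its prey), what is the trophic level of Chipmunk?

Trophic level 2

Maple Seeds is a producer → level 1.
Chipmunk eats Maple Seeds → level 2.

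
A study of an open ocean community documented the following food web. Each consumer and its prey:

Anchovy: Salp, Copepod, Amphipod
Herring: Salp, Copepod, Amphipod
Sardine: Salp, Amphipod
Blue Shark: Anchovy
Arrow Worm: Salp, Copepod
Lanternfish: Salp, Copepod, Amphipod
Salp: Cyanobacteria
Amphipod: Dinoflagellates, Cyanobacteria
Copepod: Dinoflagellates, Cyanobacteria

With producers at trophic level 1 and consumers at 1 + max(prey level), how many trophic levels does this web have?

Producers (level 1): Dinoflagellates, Cyanobacteria.
Cyanobacteria → Salp → Anchovy → Blue Shark gives Blue Shark level 4.
No species has a prey at level 4, so no species reaches level 5.

4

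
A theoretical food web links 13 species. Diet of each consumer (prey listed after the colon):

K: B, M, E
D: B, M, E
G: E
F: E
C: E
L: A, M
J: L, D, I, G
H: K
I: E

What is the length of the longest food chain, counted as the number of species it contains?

One longest chain: B → K → H.
It has 3 species and 2 links.

3 species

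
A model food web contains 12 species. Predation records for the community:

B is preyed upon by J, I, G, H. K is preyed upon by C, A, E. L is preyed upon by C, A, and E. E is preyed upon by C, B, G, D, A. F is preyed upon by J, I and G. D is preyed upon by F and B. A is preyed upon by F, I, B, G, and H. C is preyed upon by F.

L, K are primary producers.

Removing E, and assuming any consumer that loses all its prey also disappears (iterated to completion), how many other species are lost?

Remove E.
Round 1: D (all prey gone) → extinct.
No further losses. Total secondary extinctions: 1.

1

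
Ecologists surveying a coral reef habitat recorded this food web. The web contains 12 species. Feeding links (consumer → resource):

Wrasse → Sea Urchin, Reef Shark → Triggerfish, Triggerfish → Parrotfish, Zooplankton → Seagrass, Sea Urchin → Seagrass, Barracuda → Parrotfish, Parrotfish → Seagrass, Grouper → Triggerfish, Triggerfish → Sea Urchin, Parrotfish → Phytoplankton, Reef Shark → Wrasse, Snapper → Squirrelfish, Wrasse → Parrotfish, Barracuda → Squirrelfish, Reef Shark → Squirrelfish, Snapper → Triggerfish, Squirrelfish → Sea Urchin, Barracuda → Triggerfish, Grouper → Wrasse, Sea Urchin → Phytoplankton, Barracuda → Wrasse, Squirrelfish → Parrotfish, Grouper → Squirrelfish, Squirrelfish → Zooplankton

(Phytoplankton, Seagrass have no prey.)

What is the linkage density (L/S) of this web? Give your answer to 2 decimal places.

L/S = 2.00

There are L = 24 links among S = 12 species.
L/S = 24/12 = 2.0000 ≈ 2.00.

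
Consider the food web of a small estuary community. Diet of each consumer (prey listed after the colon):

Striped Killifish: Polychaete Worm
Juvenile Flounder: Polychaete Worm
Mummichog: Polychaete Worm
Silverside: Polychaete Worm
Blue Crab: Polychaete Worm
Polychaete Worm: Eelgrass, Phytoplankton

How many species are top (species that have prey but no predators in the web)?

5

Top species (has prey, but nothing eats it): Silverside, Striped Killifish, Mummichog, Juvenile Flounder, Blue Crab.
Count: 5.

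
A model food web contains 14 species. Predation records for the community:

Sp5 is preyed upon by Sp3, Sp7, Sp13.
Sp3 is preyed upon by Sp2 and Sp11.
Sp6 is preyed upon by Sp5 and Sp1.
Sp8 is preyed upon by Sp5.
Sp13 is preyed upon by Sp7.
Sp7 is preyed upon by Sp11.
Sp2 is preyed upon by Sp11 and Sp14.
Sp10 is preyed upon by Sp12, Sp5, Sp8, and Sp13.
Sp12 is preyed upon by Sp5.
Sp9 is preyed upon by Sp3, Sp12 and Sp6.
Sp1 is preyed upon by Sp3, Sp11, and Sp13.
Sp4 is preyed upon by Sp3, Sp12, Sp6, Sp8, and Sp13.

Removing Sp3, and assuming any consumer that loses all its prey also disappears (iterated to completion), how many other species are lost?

Remove Sp3.
Round 1: Sp2 (all prey gone) → extinct.
Round 2: Sp14 (all prey gone) → extinct.
No further losses. Total secondary extinctions: 2.

2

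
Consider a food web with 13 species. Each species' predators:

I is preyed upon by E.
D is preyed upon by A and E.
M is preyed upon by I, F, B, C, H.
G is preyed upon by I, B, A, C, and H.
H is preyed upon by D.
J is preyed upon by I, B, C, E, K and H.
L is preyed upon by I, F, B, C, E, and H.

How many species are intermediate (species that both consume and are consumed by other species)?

Intermediate species (has both prey and predators): I, H, D.
Count: 3.

3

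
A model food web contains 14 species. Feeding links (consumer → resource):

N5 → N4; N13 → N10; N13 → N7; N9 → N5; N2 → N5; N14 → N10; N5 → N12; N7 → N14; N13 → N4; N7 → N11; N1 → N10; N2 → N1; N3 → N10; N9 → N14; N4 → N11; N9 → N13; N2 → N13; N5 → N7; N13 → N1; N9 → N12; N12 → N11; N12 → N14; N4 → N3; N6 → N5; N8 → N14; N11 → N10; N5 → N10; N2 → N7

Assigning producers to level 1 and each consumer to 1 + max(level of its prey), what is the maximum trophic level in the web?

Producers (level 1): N10.
N10 → N3 → N4 → N13 → N9 gives N9 level 5.
No species has a prey at level 5, so no species reaches level 6.

5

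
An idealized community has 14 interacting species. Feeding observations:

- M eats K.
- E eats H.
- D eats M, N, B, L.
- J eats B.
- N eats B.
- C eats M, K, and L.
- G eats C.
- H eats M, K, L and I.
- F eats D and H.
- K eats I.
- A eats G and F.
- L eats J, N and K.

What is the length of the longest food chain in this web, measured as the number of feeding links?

One longest chain: B → J → L → H → F → A.
It has 6 species and 5 links.

5 links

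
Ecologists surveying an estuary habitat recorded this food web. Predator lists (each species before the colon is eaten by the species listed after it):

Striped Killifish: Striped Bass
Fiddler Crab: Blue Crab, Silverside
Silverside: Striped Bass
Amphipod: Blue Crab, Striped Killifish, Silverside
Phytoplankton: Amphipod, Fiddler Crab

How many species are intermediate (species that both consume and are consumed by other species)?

4

Intermediate species (has both prey and predators): Amphipod, Fiddler Crab, Striped Killifish, Silverside.
Count: 4.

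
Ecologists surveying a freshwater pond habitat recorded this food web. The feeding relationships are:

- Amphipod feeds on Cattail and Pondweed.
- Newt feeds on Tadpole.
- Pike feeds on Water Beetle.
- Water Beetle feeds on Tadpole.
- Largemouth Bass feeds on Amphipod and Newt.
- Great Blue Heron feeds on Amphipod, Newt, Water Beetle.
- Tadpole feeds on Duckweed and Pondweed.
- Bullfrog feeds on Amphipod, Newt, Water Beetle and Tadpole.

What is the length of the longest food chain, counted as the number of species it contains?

4 species

One longest chain: Pondweed → Tadpole → Newt → Great Blue Heron.
It has 4 species and 3 links.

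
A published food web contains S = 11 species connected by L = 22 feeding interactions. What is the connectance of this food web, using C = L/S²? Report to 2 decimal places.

C = 0.18

The web has S = 11 species and L = 22 feeding links.
C = L / S² = 22 / 121 = 0.1818 ≈ 0.18.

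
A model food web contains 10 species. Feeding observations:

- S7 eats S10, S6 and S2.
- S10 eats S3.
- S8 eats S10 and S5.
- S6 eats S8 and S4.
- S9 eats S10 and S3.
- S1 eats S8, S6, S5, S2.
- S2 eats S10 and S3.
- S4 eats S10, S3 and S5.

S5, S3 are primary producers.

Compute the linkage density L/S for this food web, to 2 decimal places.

There are L = 19 links among S = 10 species.
L/S = 19/10 = 1.9000 ≈ 1.90.

L/S = 1.90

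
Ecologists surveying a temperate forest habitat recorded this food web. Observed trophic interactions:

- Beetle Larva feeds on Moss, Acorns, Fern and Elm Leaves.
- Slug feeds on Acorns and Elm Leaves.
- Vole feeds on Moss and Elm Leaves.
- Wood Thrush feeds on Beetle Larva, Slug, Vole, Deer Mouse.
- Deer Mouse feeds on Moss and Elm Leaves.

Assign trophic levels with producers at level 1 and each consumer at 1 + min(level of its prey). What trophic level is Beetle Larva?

Trophic level 2

Acorns is a producer → level 1.
Beetle Larva eats Acorns → level 2.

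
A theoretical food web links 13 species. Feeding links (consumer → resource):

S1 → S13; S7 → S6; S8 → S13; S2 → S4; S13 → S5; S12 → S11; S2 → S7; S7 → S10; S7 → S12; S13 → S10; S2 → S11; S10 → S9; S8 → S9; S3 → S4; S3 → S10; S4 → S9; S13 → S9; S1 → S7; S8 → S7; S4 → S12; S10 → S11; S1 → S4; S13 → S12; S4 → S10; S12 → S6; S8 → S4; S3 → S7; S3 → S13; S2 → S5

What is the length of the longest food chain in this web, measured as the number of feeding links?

3 links

One longest chain: S6 → S12 → S13 → S1.
It has 4 species and 3 links.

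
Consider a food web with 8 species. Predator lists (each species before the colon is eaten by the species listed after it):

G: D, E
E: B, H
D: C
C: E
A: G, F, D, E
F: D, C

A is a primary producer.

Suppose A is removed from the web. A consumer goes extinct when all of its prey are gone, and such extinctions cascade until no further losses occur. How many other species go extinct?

7

Remove A.
Round 1: G (all prey gone), F (all prey gone) → extinct.
Round 2: D (all prey gone) → extinct.
Round 3: C (all prey gone) → extinct.
Round 4: E (all prey gone) → extinct.
Round 5: B (all prey gone), H (all prey gone) → extinct.
No further losses. Total secondary extinctions: 7.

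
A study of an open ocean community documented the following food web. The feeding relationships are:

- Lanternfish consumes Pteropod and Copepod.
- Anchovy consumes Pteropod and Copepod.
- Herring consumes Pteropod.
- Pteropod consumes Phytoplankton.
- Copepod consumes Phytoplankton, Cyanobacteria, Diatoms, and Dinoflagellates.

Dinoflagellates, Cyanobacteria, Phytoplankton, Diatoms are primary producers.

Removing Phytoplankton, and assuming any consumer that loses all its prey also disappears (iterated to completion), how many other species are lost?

Remove Phytoplankton.
Round 1: Pteropod (all prey gone) → extinct.
Round 2: Herring (all prey gone) → extinct.
No further losses. Total secondary extinctions: 2.

2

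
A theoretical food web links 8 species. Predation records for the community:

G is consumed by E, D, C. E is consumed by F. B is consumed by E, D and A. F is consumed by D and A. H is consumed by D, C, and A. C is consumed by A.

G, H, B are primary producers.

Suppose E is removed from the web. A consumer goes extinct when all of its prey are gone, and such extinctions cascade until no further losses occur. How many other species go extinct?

Remove E.
Round 1: F (all prey gone) → extinct.
No further losses. Total secondary extinctions: 1.

1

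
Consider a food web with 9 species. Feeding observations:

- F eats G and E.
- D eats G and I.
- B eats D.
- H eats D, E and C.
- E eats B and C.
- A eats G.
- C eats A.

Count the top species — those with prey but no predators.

Top species (has prey, but nothing eats it): H, F.
Count: 2.

2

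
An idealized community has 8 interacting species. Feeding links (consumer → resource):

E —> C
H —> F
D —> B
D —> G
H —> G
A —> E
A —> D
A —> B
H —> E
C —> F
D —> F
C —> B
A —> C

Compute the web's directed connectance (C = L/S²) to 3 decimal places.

The web has S = 8 species and L = 13 feeding links.
C = L / S² = 13 / 64 = 0.2031 ≈ 0.203.

C = 0.203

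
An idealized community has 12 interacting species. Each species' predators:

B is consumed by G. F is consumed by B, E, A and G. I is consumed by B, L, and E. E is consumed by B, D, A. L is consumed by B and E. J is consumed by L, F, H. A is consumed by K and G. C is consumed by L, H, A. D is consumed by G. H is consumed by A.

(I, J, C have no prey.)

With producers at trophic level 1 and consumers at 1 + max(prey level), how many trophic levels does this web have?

5

Producers (level 1): I, J, C.
I → L → E → B → G gives G level 5.
No species has a prey at level 5, so no species reaches level 6.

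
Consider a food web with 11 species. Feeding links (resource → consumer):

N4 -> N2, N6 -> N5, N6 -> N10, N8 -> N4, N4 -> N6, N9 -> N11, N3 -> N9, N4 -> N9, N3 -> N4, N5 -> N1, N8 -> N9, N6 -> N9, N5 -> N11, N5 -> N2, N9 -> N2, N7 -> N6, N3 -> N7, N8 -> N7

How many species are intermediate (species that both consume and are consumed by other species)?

Intermediate species (has both prey and predators): N4, N7, N6, N5, N9.
Count: 5.

5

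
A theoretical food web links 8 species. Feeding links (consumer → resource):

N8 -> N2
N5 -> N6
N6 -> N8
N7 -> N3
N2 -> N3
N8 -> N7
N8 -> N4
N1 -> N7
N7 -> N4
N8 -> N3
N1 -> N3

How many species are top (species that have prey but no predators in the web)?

2

Top species (has prey, but nothing eats it): N1, N5.
Count: 2.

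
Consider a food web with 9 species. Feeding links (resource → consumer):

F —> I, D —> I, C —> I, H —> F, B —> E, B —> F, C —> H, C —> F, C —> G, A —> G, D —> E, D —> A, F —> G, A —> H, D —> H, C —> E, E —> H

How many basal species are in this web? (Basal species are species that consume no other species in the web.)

Basal species (no prey listed): B, C, D.
Count: 3.

3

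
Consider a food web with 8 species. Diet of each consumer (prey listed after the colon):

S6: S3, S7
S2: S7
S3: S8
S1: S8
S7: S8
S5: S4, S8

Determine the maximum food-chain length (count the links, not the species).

One longest chain: S8 → S3 → S6.
It has 3 species and 2 links.

2 links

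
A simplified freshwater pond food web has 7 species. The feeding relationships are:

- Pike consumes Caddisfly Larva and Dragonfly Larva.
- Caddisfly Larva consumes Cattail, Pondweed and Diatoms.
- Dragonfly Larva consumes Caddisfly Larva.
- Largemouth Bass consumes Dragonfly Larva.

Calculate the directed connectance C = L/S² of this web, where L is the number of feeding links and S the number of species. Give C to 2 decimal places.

The web has S = 7 species and L = 7 feeding links.
C = L / S² = 7 / 49 = 0.1429 ≈ 0.14.

C = 0.14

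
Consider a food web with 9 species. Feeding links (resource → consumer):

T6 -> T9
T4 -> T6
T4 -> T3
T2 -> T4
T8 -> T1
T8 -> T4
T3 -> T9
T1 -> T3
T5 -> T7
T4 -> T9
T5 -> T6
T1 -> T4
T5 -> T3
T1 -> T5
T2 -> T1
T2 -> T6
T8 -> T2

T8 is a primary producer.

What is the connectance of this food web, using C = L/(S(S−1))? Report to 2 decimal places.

The web has S = 9 species and L = 17 feeding links.
C = L / (S(S−1)) = 17 / 72 = 0.2361 ≈ 0.24.

C = 0.24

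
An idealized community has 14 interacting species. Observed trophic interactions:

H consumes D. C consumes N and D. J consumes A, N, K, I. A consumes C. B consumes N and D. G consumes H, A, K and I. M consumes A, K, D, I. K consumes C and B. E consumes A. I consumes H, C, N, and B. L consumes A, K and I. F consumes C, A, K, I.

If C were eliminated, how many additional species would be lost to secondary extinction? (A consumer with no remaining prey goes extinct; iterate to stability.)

2

Remove C.
Round 1: A (all prey gone) → extinct.
Round 2: E (all prey gone) → extinct.
No further losses. Total secondary extinctions: 2.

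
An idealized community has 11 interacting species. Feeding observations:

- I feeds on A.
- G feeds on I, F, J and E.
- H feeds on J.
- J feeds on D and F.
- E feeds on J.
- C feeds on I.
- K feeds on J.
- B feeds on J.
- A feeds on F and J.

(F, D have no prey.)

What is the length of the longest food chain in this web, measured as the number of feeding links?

One longest chain: F → J → A → I → G.
It has 5 species and 4 links.

4 links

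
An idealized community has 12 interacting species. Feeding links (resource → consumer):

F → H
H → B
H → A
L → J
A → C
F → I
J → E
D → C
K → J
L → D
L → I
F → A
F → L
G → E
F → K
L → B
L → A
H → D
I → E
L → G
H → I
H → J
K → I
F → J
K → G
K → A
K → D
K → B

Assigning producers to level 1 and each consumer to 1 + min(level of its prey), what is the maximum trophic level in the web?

3

Producers (level 1): F.
Following each consumer down to its lowest-level prey: F → A → C (levels 1 through 3).
All prey of C (A 2, D 3) are at level 2 or above, so C is at level 1 + 2 = 3.
Every consumer has at least one prey at level 2 or below, so none exceeds level 3.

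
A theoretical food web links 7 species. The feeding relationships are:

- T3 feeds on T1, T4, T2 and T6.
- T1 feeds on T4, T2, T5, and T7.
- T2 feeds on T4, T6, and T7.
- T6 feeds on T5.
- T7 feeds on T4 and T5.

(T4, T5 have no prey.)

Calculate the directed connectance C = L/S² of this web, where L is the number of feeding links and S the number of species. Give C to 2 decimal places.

C = 0.29

The web has S = 7 species and L = 14 feeding links.
C = L / S² = 14 / 49 = 0.2857 ≈ 0.29.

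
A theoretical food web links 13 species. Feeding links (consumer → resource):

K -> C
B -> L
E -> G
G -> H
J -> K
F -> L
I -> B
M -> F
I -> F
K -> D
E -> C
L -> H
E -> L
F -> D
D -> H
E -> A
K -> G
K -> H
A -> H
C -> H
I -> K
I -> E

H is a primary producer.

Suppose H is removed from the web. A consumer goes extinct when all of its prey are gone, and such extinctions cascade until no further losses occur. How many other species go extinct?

Remove H.
Round 1: C (all prey gone), A (all prey gone), L (all prey gone), G (all prey gone), D (all prey gone) → extinct.
Round 2: K (all prey gone), B (all prey gone), E (all prey gone), F (all prey gone) → extinct.
Round 3: M (all prey gone), J (all prey gone), I (all prey gone) → extinct.
No further losses. Total secondary extinctions: 12.

12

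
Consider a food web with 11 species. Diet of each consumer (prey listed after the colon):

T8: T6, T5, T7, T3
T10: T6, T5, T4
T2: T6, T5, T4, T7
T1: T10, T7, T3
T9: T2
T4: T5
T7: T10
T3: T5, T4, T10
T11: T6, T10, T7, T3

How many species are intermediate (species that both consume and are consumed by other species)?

5

Intermediate species (has both prey and predators): T4, T10, T7, T3, T2.
Count: 5.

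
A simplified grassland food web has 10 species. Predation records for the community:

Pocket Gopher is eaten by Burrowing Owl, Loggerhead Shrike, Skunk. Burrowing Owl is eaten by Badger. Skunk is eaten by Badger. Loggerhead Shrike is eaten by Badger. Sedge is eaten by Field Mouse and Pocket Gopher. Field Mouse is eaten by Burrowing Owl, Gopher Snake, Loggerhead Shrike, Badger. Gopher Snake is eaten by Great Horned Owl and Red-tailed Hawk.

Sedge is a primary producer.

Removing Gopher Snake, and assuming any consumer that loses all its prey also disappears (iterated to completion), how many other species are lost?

Remove Gopher Snake.
Round 1: Red-tailed Hawk (all prey gone), Great Horned Owl (all prey gone) → extinct.
No further losses. Total secondary extinctions: 2.

2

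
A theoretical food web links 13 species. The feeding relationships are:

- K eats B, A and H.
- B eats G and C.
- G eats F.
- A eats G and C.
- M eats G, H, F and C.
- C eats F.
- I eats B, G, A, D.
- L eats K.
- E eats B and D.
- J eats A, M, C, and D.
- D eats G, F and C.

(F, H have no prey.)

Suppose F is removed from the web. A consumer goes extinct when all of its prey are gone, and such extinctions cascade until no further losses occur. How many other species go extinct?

7

Remove F.
Round 1: G (all prey gone), C (all prey gone) → extinct.
Round 2: A (all prey gone), D (all prey gone), B (all prey gone) → extinct.
Round 3: E (all prey gone), I (all prey gone) → extinct.
No further losses. Total secondary extinctions: 7.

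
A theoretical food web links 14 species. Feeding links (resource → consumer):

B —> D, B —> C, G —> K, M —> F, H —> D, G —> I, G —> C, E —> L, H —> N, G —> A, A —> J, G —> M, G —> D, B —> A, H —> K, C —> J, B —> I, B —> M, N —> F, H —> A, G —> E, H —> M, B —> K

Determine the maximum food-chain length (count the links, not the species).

2 links

One longest chain: G → E → L.
It has 3 species and 2 links.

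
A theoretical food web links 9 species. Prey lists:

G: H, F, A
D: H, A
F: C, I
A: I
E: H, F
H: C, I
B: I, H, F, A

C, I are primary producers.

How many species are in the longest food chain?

One longest chain: C → H → B.
It has 3 species and 2 links.

3 species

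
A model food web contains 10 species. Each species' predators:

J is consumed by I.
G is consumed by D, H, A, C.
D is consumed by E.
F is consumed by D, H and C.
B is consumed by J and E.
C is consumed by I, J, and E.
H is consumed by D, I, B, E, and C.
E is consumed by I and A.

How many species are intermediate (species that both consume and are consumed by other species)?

Intermediate species (has both prey and predators): H, C, D, B, J, E.
Count: 6.

6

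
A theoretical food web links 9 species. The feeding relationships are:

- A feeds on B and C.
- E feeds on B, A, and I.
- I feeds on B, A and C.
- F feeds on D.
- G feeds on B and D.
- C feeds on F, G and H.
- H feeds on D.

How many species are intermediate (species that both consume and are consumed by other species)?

6

Intermediate species (has both prey and predators): F, G, H, C, A, I.
Count: 6.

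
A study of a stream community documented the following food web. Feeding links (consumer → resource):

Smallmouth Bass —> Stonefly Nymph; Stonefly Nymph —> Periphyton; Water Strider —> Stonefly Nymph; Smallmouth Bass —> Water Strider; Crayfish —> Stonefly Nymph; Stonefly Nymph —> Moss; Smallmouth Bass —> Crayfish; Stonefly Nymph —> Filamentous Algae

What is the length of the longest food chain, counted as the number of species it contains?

4 species

One longest chain: Filamentous Algae → Stonefly Nymph → Water Strider → Smallmouth Bass.
It has 4 species and 3 links.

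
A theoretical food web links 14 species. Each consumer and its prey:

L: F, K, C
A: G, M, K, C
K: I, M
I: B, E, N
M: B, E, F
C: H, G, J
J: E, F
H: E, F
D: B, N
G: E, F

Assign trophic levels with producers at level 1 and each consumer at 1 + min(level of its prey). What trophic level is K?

Trophic level 3

B is a producer → level 1.
M eats B → level 2.
K eats M → level 3.
No prey of K is below level 2, so 3 is the minimum.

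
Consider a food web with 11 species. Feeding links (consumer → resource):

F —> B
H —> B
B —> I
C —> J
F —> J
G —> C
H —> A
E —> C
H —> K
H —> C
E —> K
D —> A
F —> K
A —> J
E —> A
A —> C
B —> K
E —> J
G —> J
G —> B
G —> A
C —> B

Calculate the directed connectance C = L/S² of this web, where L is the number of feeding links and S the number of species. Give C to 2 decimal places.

C = 0.18

The web has S = 11 species and L = 22 feeding links.
C = L / S² = 22 / 121 = 0.1818 ≈ 0.18.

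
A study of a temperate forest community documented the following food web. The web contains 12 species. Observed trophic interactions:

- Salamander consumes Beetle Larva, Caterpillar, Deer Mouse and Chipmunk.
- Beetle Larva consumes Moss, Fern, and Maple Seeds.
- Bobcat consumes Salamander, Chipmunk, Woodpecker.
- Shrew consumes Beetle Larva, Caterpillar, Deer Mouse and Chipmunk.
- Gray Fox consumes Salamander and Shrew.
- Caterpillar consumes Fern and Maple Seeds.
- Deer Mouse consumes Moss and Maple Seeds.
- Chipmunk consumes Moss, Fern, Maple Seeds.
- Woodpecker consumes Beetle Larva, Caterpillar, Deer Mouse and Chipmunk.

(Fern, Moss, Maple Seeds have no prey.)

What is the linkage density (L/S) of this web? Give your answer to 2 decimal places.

There are L = 27 links among S = 12 species.
L/S = 27/12 = 2.2500 ≈ 2.25.

L/S = 2.25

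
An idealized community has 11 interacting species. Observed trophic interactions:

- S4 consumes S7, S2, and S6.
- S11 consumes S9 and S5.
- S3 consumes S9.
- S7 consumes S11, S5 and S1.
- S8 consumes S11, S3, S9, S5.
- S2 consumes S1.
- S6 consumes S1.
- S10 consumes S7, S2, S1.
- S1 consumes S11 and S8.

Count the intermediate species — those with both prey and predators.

Intermediate species (has both prey and predators): S3, S11, S8, S1, S6, S7, S2.
Count: 7.

7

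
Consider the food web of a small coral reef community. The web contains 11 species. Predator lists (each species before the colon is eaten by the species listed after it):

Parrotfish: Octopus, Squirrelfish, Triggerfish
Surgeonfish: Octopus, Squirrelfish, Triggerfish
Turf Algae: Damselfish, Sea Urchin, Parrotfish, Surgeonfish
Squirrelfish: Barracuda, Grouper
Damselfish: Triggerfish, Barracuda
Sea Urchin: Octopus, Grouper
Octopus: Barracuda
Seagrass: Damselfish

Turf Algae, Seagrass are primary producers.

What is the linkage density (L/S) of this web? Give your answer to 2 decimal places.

L/S = 1.64

There are L = 18 links among S = 11 species.
L/S = 18/11 = 1.6364 ≈ 1.64.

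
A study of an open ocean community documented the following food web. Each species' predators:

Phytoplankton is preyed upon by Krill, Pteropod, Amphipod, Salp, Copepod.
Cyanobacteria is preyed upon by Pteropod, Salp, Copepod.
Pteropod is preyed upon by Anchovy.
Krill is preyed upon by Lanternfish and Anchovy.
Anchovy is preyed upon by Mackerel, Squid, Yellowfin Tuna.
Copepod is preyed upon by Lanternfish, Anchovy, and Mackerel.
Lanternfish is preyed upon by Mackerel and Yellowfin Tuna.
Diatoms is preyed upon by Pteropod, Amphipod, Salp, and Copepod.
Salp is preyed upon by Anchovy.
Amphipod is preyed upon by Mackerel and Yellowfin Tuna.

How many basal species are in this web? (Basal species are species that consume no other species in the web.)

3

Basal species (no prey listed): Cyanobacteria, Phytoplankton, Diatoms.
Count: 3.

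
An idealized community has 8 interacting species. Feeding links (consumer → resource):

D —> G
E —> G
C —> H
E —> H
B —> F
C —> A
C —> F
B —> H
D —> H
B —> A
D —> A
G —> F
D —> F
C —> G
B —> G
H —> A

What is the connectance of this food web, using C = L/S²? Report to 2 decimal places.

The web has S = 8 species and L = 16 feeding links.
C = L / S² = 16 / 64 = 0.2500 ≈ 0.25.

C = 0.25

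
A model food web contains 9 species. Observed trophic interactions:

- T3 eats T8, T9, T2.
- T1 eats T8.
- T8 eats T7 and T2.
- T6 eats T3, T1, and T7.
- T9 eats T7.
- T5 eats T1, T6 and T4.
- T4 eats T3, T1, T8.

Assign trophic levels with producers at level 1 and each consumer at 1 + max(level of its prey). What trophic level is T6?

Trophic level 4

T7 is a producer → level 1.
T9 eats T7 → level 2.
T3 eats T9 (level 2); other prey at levels: T2 1, T8 2 → level 3.
T6 eats T3 (level 3); other prey at levels: T7 1, T1 3 → level 4.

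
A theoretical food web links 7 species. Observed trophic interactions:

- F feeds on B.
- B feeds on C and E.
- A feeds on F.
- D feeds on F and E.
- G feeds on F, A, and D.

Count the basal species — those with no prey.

Basal species (no prey listed): E, C.
Count: 2.

2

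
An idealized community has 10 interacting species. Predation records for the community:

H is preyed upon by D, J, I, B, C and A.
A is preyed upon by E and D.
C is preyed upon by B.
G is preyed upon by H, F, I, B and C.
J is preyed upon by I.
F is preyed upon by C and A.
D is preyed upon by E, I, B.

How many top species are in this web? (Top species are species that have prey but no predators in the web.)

3

Top species (has prey, but nothing eats it): I, B, E.
Count: 3.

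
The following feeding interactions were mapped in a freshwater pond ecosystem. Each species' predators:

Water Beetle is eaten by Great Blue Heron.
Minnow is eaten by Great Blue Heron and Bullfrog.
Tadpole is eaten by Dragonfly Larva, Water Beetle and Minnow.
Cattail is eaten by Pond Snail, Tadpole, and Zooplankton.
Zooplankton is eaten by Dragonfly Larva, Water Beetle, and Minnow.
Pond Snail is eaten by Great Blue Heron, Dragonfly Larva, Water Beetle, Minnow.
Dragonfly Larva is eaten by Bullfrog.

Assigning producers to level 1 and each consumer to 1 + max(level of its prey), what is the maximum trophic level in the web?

4

Producers (level 1): Cattail.
Cattail → Zooplankton → Dragonfly Larva → Bullfrog gives Bullfrog level 4.
No species has a prey at level 4, so no species reaches level 5.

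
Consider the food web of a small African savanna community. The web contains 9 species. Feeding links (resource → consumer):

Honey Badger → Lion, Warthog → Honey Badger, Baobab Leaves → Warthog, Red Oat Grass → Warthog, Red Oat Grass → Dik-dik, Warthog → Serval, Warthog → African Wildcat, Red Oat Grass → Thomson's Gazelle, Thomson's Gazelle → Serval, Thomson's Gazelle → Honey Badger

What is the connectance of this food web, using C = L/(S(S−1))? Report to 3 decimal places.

C = 0.139

The web has S = 9 species and L = 10 feeding links.
C = L / (S(S−1)) = 10 / 72 = 0.1389 ≈ 0.139.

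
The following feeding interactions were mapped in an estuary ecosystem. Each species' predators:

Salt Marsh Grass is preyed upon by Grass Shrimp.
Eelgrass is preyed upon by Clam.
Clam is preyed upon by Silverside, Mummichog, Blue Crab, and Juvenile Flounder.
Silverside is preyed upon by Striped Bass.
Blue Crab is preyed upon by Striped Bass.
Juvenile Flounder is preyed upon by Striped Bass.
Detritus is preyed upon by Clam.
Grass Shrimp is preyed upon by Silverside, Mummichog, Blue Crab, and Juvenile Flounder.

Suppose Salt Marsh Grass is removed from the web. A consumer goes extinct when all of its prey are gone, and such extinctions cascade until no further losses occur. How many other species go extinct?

1

Remove Salt Marsh Grass.
Round 1: Grass Shrimp (all prey gone) → extinct.
No further losses. Total secondary extinctions: 1.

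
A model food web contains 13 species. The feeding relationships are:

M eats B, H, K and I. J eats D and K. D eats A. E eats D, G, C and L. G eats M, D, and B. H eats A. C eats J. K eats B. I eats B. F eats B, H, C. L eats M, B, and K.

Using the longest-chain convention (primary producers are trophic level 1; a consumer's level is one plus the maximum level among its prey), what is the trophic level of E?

Trophic level 5

A is a producer → level 1.
H eats A → level 2.
M eats H (level 2); other prey at levels: B 1, I 2, K 2 → level 3.
L eats M (level 3); other prey at levels: B 1, K 2 → level 4.
E eats L (level 4); other prey at levels: D 2, C 4, G 4 → level 5.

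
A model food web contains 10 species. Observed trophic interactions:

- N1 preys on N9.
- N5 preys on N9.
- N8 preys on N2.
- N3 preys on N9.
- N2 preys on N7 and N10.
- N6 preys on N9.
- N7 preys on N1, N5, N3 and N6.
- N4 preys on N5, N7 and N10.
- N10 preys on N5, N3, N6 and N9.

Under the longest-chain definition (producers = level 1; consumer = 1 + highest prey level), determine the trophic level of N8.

Trophic level 5

N9 is a producer → level 1.
N6 eats N9 → level 2.
N7 eats N6 (level 2); other prey at levels: N5 2, N3 2, N1 2 → level 3.
N2 eats N7 (level 3); other prey at levels: N10 3 → level 4.
N8 eats N2 → level 5.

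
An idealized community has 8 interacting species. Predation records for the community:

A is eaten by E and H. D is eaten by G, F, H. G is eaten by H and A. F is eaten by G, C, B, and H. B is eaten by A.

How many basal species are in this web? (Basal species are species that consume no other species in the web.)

Basal species (no prey listed): D.
Count: 1.

1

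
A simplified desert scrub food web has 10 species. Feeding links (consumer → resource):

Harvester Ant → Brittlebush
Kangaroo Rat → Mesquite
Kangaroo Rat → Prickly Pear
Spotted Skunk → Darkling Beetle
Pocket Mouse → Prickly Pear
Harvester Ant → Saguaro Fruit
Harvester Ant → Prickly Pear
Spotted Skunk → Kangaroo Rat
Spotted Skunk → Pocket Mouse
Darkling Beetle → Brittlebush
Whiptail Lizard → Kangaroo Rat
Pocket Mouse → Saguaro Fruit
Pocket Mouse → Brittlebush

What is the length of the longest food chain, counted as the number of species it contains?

One longest chain: Brittlebush → Darkling Beetle → Spotted Skunk.
It has 3 species and 2 links.

3 species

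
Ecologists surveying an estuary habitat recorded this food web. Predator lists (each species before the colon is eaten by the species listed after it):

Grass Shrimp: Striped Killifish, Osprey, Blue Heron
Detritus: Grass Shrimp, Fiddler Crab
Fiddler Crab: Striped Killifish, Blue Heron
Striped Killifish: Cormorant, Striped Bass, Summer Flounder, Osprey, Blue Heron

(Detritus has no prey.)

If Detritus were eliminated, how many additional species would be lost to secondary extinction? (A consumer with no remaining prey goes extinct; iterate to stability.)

Remove Detritus.
Round 1: Grass Shrimp (all prey gone), Fiddler Crab (all prey gone) → extinct.
Round 2: Striped Killifish (all prey gone) → extinct.
Round 3: Cormorant (all prey gone), Striped Bass (all prey gone), Summer Flounder (all prey gone), Osprey (all prey gone), Blue Heron (all prey gone) → extinct.
No further losses. Total secondary extinctions: 8.

8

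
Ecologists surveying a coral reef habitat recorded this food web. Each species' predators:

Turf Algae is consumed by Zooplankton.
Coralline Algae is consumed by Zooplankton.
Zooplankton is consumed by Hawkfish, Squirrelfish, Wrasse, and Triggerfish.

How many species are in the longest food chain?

3 species

One longest chain: Coralline Algae → Zooplankton → Triggerfish.
It has 3 species and 2 links.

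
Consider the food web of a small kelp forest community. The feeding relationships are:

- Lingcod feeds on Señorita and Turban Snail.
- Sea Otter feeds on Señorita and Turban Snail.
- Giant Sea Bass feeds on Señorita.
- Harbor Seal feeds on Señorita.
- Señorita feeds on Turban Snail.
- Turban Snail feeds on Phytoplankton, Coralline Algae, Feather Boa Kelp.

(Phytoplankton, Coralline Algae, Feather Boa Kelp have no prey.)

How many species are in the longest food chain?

4 species

One longest chain: Phytoplankton → Turban Snail → Señorita → Lingcod.
It has 4 species and 3 links.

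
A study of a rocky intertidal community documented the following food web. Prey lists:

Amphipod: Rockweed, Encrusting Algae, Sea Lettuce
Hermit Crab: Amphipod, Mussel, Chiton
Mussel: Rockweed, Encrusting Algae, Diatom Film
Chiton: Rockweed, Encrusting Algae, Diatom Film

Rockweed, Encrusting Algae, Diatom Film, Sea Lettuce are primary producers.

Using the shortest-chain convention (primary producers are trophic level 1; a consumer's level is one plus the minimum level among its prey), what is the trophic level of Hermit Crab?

Trophic level 3

Rockweed is a producer → level 1.
Amphipod eats Rockweed → level 2.
Hermit Crab eats Amphipod → level 3.
No prey of Hermit Crab is below level 2, so 3 is the minimum.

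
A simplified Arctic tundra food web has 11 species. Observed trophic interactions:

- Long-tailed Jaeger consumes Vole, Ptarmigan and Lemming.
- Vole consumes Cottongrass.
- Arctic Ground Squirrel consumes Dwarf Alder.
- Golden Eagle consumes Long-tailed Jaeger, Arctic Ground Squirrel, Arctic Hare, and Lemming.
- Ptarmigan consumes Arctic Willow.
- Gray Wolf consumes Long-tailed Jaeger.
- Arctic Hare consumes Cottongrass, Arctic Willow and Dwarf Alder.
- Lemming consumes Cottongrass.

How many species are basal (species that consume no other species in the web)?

3

Basal species (no prey listed): Arctic Willow, Cottongrass, Dwarf Alder.
Count: 3.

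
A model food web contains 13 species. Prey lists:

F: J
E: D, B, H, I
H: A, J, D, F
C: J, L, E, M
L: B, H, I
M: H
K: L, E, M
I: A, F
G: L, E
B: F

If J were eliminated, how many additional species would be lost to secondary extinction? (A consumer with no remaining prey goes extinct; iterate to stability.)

Remove J.
Round 1: F (all prey gone) → extinct.
Round 2: B (all prey gone) → extinct.
No further losses. Total secondary extinctions: 2.

2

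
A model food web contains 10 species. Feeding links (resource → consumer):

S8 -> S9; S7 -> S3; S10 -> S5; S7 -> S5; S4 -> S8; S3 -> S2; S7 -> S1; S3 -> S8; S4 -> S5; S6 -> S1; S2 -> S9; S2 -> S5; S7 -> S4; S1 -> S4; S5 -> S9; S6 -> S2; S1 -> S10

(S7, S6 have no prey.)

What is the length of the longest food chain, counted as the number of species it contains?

One longest chain: S7 → S1 → S4 → S8 → S9.
It has 5 species and 4 links.

5 species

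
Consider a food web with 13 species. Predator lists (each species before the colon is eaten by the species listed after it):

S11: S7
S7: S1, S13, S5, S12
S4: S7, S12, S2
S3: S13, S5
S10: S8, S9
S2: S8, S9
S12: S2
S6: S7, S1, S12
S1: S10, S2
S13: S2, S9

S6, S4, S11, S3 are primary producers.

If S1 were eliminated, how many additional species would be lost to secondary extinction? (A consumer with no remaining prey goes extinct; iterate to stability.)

Remove S1.
Round 1: S10 (all prey gone) → extinct.
No further losses. Total secondary extinctions: 1.

1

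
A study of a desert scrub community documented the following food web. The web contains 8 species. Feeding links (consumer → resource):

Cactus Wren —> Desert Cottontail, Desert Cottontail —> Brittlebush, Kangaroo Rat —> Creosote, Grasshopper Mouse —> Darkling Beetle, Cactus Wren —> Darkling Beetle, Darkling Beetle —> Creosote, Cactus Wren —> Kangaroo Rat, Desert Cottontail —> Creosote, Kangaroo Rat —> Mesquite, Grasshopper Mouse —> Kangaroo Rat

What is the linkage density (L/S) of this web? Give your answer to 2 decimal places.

L/S = 1.25

There are L = 10 links among S = 8 species.
L/S = 10/8 = 1.2500 ≈ 1.25.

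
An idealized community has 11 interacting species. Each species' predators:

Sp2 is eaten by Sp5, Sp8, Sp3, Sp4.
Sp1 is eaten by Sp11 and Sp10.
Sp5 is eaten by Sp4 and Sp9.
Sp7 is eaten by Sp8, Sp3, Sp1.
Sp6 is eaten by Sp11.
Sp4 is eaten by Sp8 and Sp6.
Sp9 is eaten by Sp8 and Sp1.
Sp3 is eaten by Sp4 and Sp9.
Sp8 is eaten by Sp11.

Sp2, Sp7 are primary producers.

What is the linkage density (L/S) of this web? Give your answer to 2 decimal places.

L/S = 1.73

There are L = 19 links among S = 11 species.
L/S = 19/11 = 1.7273 ≈ 1.73.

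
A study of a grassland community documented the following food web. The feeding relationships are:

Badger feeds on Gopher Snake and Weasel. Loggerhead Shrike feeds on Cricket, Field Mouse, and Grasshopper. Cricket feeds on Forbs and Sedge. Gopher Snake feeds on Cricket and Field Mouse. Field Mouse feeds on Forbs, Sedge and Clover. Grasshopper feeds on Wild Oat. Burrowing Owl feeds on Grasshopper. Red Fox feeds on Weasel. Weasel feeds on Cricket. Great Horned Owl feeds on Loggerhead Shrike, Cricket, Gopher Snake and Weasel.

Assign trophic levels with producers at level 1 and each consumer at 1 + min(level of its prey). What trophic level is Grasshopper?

Wild Oat is a producer → level 1.
Grasshopper eats Wild Oat → level 2.

Trophic level 2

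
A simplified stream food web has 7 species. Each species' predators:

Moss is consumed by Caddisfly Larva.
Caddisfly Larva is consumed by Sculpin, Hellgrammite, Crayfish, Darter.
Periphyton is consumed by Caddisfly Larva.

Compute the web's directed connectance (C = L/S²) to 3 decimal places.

C = 0.122

The web has S = 7 species and L = 6 feeding links.
C = L / S² = 6 / 49 = 0.1224 ≈ 0.122.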